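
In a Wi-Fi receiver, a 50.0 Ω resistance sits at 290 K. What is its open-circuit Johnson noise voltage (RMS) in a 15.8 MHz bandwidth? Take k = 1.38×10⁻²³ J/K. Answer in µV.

3.56 µV

V_n = √(4kTRB)
4kTRB = 4 × 1.38×10⁻²³ × 290 × 5.00×10¹ × 1.58×10⁷ = 1.26×10⁻¹¹ V²
V_n = √(1.26×10⁻¹¹) = 3.56×10⁻⁶ V = 3.56 µV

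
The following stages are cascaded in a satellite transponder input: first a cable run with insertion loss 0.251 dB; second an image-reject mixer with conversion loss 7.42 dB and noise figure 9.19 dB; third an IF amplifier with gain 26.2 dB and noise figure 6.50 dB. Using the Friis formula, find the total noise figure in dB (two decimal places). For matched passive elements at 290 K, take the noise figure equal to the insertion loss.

Convert to linear (a loss of L dB is a gain of −L dB): F_i = 10^(NF_i/10), G_i = 10^(G_i,dB/10)
  Stage 1: F_1 = 10^(0.251/10) = 1.059, G_1 = 10^(−0.251/10) = 0.9438
  Stage 2: F_2 = 10^(9.19/10) = 8.299, G_2 = 10^(−7.42/10) = 0.1811
  Stage 3: F_3 = 10^(6.50/10) = 4.467, G_3 = 10^(26.2/10) = 416.9
Friis cascade:
  F = 1.059 + (8.299 − 1)/0.9438 + (4.467 − 1)/0.1710 = 29.07
NF = 10 log₁₀(29.07) = 14.63 dB

14.63 dB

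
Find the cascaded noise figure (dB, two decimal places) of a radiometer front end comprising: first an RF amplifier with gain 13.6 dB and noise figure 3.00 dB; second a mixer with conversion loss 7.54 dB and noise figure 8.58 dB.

Convert to linear (a loss of L dB is a gain of −L dB): F_i = 10^(NF_i/10), G_i = 10^(G_i,dB/10)
  Stage 1: F_1 = 10^(3.00/10) = 1.995, G_1 = 10^(13.6/10) = 22.91
  Stage 2: F_2 = 10^(8.58/10) = 7.211, G_2 = 10^(−7.54/10) = 0.1762
Friis cascade:
  F = 1.995 + (7.211 − 1)/22.91 = 2.266
NF = 10 log₁₀(2.266) = 3.55 dB

3.55 dB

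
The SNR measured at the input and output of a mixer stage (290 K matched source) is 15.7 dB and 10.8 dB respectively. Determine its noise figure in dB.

4.9 dB

NF (dB) = SNR_in(dB) − SNR_out(dB) when the source is at T₀
NF = 15.7 − 10.8 = 4.9 dB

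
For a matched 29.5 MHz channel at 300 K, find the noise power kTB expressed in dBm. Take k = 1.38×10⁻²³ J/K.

−99.1 dBm

P_n = kTB = 1.38×10⁻²³ × 300 × 2.95×10⁷ = 1.22×10⁻¹³ W
In dBm: 10 log₁₀(1.22×10⁻¹³ / 10⁻³) = −99.1 dBm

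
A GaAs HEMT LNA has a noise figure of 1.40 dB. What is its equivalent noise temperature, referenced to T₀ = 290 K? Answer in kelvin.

F = 10^(1.40/10) = 1.38038
T_e = (F − 1)·T₀ = (1.38038 − 1) × 290 = 110 K

110 K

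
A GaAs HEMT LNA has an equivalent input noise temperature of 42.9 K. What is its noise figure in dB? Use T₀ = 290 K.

F = 1 + T_e/T₀ = 1 + 42.9/290 = 1.14793
NF = 10 log₁₀(1.14793) = 0.599 dB

0.599 dB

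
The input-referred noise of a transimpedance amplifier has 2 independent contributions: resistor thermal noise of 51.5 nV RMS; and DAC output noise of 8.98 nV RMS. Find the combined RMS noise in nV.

Uncorrelated sources add in power (mean-square): V_tot = √(ΣV_i²)
V_tot = √[(5.15×10⁻⁸)² + (8.98×10⁻⁹)²] = 5.23×10⁻⁸ V = 52.3 nV

52.3 nV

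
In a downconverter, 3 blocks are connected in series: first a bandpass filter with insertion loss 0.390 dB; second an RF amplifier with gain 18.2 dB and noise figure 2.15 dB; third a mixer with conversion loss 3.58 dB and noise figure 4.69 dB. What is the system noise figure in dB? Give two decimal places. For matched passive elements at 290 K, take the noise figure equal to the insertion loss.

2.62 dB

Convert to linear (a loss of L dB is a gain of −L dB): F_i = 10^(NF_i/10), G_i = 10^(G_i,dB/10)
  Stage 1: F_1 = 10^(0.390/10) = 1.094, G_1 = 10^(−0.390/10) = 0.9141
  Stage 2: F_2 = 10^(2.15/10) = 1.641, G_2 = 10^(18.2/10) = 66.07
  Stage 3: F_3 = 10^(4.69/10) = 2.944, G_3 = 10^(−3.58/10) = 0.4385
Friis cascade:
  F = 1.094 + (1.641 − 1)/0.9141 + (2.944 − 1)/60.39 = 1.827
NF = 10 log₁₀(1.827) = 2.62 dB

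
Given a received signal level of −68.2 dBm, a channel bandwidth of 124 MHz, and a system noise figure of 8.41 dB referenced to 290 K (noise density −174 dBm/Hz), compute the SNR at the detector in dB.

Noise floor: N = −174 + 10 log₁₀(B) + NF
10 log₁₀(1.24×10⁸) = 80.93 dB
N = −174 + 80.93 + 8.41 = −84.66 dBm
SNR = P_sig − N = −68.2 − (−84.66) = 16.46 dB → 16.5 dB

16.5 dB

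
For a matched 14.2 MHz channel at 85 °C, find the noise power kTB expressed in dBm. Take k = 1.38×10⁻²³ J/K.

−101.5 dBm

T = 85 °C + 273.15 = 358.15 K
P_n = kTB = 1.38×10⁻²³ × 358.15 × 1.42×10⁷ = 7.02×10⁻¹⁴ W
In dBm: 10 log₁₀(7.02×10⁻¹⁴ / 10⁻³) = −101.5 dBm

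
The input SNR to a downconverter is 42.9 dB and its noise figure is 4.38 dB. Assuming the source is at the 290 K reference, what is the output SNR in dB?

38.52 dB

By definition F = SNR_in/SNR_out, so in dB: SNR_out = SNR_in − NF
SNR_out = 42.9 − 4.38 = 38.52 dB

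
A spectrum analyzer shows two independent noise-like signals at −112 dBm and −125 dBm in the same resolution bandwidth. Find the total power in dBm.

−111.8 dBm

Convert to linear, add, convert back:
P₁ = 6.31×10⁻¹⁵ W, P₂ = 3.16×10⁻¹⁶ W
P_tot = 6.63×10⁻¹⁵ W → 10 log₁₀(P_tot / 10⁻³) = −111.8 dBm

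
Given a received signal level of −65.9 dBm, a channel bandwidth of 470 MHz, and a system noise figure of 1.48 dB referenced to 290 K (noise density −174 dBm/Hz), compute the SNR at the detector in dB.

19.9 dB

Noise floor: N = −174 + 10 log₁₀(B) + NF
10 log₁₀(4.70×10⁸) = 86.72 dB
N = −174 + 86.72 + 1.48 = −85.80 dBm
SNR = P_sig − N = −65.9 − (−85.80) = 19.90 dB → 19.9 dB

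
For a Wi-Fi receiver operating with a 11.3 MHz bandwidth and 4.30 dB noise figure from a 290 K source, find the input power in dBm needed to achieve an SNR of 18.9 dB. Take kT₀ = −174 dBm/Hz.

Sensitivity = −174 + 10 log₁₀(B) + NF + SNR_min
= −174 + 70.53 + 4.30 + 18.9
= −80.27 dBm → −80.3 dBm

−80.3 dBm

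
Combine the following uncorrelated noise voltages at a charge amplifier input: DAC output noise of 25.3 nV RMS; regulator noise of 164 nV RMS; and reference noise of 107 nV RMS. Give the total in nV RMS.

Uncorrelated sources add in power (mean-square): V_tot = √(ΣV_i²)
V_tot = √[(2.53×10⁻⁸)² + (1.64×10⁻⁷)² + (1.07×10⁻⁷)²] = 1.97×10⁻⁷ V = 197 nV

197 nV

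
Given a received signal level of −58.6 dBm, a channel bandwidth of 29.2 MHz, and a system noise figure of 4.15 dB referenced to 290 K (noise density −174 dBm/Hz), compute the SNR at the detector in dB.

36.6 dB

Noise floor: N = −174 + 10 log₁₀(B) + NF
10 log₁₀(2.92×10⁷) = 74.65 dB
N = −174 + 74.65 + 4.15 = −95.20 dBm
SNR = P_sig − N = −58.6 − (−95.20) = 36.60 dB → 36.6 dB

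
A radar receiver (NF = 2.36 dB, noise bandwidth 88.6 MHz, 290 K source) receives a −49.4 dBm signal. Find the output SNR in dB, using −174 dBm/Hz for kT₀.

42.8 dB

Noise floor: N = −174 + 10 log₁₀(B) + NF
10 log₁₀(8.86×10⁷) = 79.47 dB
N = −174 + 79.47 + 2.36 = −92.17 dBm
SNR = P_sig − N = −49.4 − (−92.17) = 42.77 dB → 42.8 dB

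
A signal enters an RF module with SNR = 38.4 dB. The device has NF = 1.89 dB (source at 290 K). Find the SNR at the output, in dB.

By definition F = SNR_in/SNR_out, so in dB: SNR_out = SNR_in − NF
SNR_out = 38.4 − 1.89 = 36.51 dB

36.51 dB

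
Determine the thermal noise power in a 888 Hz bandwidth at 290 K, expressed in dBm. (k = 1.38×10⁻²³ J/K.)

−144.5 dBm

P_n = kTB = 1.38×10⁻²³ × 290 × 8.88×10² = 3.55×10⁻¹⁸ W
In dBm: 10 log₁₀(3.55×10⁻¹⁸ / 10⁻³) = −144.5 dBm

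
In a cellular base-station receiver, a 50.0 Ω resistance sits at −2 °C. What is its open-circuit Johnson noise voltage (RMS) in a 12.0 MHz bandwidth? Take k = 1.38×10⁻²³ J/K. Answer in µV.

3.00 µV

T = −2 °C + 273.15 = 271.15 K
V_n = √(4kTRB)
4kTRB = 4 × 1.38×10⁻²³ × 271.15 × 5.00×10¹ × 1.20×10⁷ = 8.98×10⁻¹² V²
V_n = √(8.98×10⁻¹²) = 3.00×10⁻⁶ V = 3.00 µV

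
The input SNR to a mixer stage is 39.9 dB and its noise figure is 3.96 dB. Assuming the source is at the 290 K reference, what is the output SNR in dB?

35.94 dB

By definition F = SNR_in/SNR_out, so in dB: SNR_out = SNR_in − NF
SNR_out = 39.9 − 3.96 = 35.94 dB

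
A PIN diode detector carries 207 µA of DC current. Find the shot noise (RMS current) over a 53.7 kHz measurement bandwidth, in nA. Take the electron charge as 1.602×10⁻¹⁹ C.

I_n = √(2qI·B)
2qI·B = 2 × 1.602×10⁻¹⁹ × 2.07×10⁻⁴ × 5.37×10⁴ = 3.56×10⁻¹⁸ A²
I_n = √(3.56×10⁻¹⁸) = 1.89×10⁻⁹ A = 1.89 nA

1.89 nA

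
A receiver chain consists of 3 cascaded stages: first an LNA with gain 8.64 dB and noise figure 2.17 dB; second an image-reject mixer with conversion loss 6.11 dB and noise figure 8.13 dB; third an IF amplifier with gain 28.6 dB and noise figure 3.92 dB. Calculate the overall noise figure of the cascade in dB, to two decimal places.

Convert to linear (a loss of L dB is a gain of −L dB): F_i = 10^(NF_i/10), G_i = 10^(G_i,dB/10)
  Stage 1: F_1 = 10^(2.17/10) = 1.648, G_1 = 10^(8.64/10) = 7.311
  Stage 2: F_2 = 10^(8.13/10) = 6.501, G_2 = 10^(−6.11/10) = 0.2449
  Stage 3: F_3 = 10^(3.92/10) = 2.466, G_3 = 10^(28.6/10) = 724.4
Friis cascade:
  F = 1.648 + (6.501 − 1)/7.311 + (2.466 − 1)/1.791 = 3.219
NF = 10 log₁₀(3.219) = 5.08 dB

5.08 dB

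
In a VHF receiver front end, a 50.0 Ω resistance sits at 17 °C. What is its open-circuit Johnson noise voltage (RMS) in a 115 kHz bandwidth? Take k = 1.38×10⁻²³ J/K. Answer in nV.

303 nV

T = 17 °C + 273.15 = 290.15 K
V_n = √(4kTRB)
4kTRB = 4 × 1.38×10⁻²³ × 290.15 × 5.00×10¹ × 1.15×10⁵ = 9.21×10⁻¹⁴ V²
V_n = √(9.21×10⁻¹⁴) = 3.03×10⁻⁷ V = 303 nV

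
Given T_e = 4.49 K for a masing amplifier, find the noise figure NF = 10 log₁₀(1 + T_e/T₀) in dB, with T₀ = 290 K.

0.067 dB

F = 1 + T_e/T₀ = 1 + 4.49/290 = 1.01548
NF = 10 log₁₀(1.01548) = 0.067 dB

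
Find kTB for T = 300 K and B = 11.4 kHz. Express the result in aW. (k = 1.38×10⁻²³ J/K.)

47.2 aW

P_n = kTB = 1.38×10⁻²³ × 300 × 1.14×10⁴ = 4.72×10⁻¹⁷ W = 47.2 aW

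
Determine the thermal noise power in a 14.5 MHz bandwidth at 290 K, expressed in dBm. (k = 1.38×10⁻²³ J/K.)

P_n = kTB = 1.38×10⁻²³ × 290 × 1.45×10⁷ = 5.80×10⁻¹⁴ W
In dBm: 10 log₁₀(5.80×10⁻¹⁴ / 10⁻³) = −102.4 dBm

−102.4 dBm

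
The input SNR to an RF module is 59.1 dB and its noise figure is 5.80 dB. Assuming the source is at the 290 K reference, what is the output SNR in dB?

By definition F = SNR_in/SNR_out, so in dB: SNR_out = SNR_in − NF
SNR_out = 59.1 − 5.80 = 53.30 dB

53.30 dB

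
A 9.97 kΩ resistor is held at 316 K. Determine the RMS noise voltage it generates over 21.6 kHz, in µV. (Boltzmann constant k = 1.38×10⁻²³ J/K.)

V_n = √(4kTRB)
4kTRB = 4 × 1.38×10⁻²³ × 316 × 9.97×10³ × 2.16×10⁴ = 3.76×10⁻¹² V²
V_n = √(3.76×10⁻¹²) = 1.94×10⁻⁶ V = 1.94 µV

1.94 µV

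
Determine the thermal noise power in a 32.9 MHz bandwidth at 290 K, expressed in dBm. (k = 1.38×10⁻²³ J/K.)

P_n = kTB = 1.38×10⁻²³ × 290 × 3.29×10⁷ = 1.32×10⁻¹³ W
In dBm: 10 log₁₀(1.32×10⁻¹³ / 10⁻³) = −98.8 dBm

−98.8 dBm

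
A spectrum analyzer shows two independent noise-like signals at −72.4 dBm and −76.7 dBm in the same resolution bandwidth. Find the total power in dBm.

−71.0 dBm

Convert to linear, add, convert back:
P₁ = 5.75×10⁻¹¹ W, P₂ = 2.14×10⁻¹¹ W
P_tot = 7.89×10⁻¹¹ W → 10 log₁₀(P_tot / 10⁻³) = −71.0 dBm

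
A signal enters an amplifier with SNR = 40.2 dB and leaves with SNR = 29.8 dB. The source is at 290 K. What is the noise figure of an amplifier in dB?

NF (dB) = SNR_in(dB) − SNR_out(dB) when the source is at T₀
NF = 40.2 − 29.8 = 10.4 dB

10.4 dB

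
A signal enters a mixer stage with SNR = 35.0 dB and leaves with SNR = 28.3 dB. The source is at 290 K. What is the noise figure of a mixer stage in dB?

NF (dB) = SNR_in(dB) − SNR_out(dB) when the source is at T₀
NF = 35.0 − 28.3 = 6.7 dB

6.7 dB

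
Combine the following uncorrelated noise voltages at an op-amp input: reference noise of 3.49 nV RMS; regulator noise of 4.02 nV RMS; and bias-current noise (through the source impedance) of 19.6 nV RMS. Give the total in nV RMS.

Uncorrelated sources add in power (mean-square): V_tot = √(ΣV_i²)
V_tot = √[(3.49×10⁻⁹)² + (4.02×10⁻⁹)² + (1.96×10⁻⁸)²] = 2.03×10⁻⁸ V = 20.3 nV

20.3 nV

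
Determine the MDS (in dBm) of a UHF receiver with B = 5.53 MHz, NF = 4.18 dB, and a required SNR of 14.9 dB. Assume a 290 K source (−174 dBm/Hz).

Sensitivity = −174 + 10 log₁₀(B) + NF + SNR_min
= −174 + 67.43 + 4.18 + 14.9
= −87.49 dBm → −87.5 dBm

−87.5 dBm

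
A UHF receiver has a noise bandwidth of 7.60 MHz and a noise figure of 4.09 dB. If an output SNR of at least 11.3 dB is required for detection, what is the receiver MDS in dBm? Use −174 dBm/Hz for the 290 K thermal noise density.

Sensitivity = −174 + 10 log₁₀(B) + NF + SNR_min
= −174 + 68.81 + 4.09 + 11.3
= −89.80 dBm → −89.8 dBm

−89.8 dBm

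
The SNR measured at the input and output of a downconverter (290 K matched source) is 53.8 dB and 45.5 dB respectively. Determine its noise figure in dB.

8.3 dB

NF (dB) = SNR_in(dB) − SNR_out(dB) when the source is at T₀
NF = 53.8 − 45.5 = 8.3 dB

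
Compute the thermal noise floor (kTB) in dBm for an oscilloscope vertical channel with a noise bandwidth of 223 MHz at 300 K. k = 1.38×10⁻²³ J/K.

−90.3 dBm

P_n = kTB = 1.38×10⁻²³ × 300 × 2.23×10⁸ = 9.23×10⁻¹³ W
In dBm: 10 log₁₀(9.23×10⁻¹³ / 10⁻³) = −90.3 dBm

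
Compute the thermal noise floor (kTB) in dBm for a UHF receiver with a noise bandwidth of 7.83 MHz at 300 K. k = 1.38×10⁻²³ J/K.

P_n = kTB = 1.38×10⁻²³ × 300 × 7.83×10⁶ = 3.24×10⁻¹⁴ W
In dBm: 10 log₁₀(3.24×10⁻¹⁴ / 10⁻³) = −104.9 dBm

−104.9 dBm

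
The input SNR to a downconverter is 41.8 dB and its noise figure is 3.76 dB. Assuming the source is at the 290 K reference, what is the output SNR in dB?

38.04 dB

By definition F = SNR_in/SNR_out, so in dB: SNR_out = SNR_in − NF
SNR_out = 41.8 − 3.76 = 38.04 dB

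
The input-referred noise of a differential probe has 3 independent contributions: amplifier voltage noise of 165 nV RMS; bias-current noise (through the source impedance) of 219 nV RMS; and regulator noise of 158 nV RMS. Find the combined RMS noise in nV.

Uncorrelated sources add in power (mean-square): V_tot = √(ΣV_i²)
V_tot = √[(1.65×10⁻⁷)² + (2.19×10⁻⁷)² + (1.58×10⁻⁷)²] = 3.16×10⁻⁷ V = 316 nV

316 nV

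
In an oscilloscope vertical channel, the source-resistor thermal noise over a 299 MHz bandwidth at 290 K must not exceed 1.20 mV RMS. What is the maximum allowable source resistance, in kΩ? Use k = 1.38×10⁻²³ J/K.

301 kΩ

Johnson–Nyquist: V_n = √(4kTRB) ⇒ R = V_n² / (4kTB)
4kTB = 4 × 1.38×10⁻²³ × 290 × 2.99×10⁸ = 4.79×10⁻¹²
R = (1.20×10⁻³)² / 4.79×10⁻¹² = 3.01×10⁵ Ω = 301 kΩ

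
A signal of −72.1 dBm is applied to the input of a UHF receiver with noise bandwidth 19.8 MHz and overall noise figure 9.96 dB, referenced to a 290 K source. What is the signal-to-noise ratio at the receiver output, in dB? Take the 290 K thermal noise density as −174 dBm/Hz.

Noise floor: N = −174 + 10 log₁₀(B) + NF
10 log₁₀(1.98×10⁷) = 72.97 dB
N = −174 + 72.97 + 9.96 = −91.07 dBm
SNR = P_sig − N = −72.1 − (−91.07) = 18.97 dB → 19.0 dB

19.0 dB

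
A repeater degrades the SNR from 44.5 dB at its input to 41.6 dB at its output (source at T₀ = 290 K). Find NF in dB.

NF (dB) = SNR_in(dB) − SNR_out(dB) when the source is at T₀
NF = 44.5 − 41.6 = 2.9 dB

2.9 dB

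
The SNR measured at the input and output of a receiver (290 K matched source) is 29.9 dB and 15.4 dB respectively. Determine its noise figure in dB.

NF (dB) = SNR_in(dB) − SNR_out(dB) when the source is at T₀
NF = 29.9 − 15.4 = 14.5 dB

14.5 dB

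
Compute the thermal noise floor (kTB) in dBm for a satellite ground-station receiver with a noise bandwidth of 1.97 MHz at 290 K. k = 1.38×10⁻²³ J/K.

−111.0 dBm

P_n = kTB = 1.38×10⁻²³ × 290 × 1.97×10⁶ = 7.88×10⁻¹⁵ W
In dBm: 10 log₁₀(7.88×10⁻¹⁵ / 10⁻³) = −111.0 dBm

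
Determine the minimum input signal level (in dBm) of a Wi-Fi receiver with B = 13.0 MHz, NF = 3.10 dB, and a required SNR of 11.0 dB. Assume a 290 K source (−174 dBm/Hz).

Sensitivity = −174 + 10 log₁₀(B) + NF + SNR_min
= −174 + 71.14 + 3.10 + 11.0
= −88.76 dBm → −88.8 dBm

−88.8 dBm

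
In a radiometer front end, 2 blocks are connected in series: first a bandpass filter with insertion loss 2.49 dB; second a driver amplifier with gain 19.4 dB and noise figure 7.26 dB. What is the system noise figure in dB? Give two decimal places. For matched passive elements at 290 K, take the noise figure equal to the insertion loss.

9.75 dB

Convert to linear (a loss of L dB is a gain of −L dB): F_i = 10^(NF_i/10), G_i = 10^(G_i,dB/10)
  Stage 1: F_1 = 10^(2.49/10) = 1.774, G_1 = 10^(−2.49/10) = 0.5636
  Stage 2: F_2 = 10^(7.26/10) = 5.321, G_2 = 10^(19.4/10) = 87.10
Friis cascade:
  F = 1.774 + (5.321 − 1)/0.5636 = 9.441
NF = 10 log₁₀(9.441) = 9.75 dB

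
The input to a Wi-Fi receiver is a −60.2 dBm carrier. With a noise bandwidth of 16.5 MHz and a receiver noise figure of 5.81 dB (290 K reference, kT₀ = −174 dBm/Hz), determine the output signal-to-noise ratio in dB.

35.8 dB

Noise floor: N = −174 + 10 log₁₀(B) + NF
10 log₁₀(1.65×10⁷) = 72.17 dB
N = −174 + 72.17 + 5.81 = −96.02 dBm
SNR = P_sig − N = −60.2 − (−96.02) = 35.82 dB → 35.8 dB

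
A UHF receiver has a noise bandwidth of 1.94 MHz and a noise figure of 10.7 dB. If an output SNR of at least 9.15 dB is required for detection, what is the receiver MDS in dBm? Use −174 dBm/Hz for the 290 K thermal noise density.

Sensitivity = −174 + 10 log₁₀(B) + NF + SNR_min
= −174 + 62.88 + 10.7 + 9.15
= −91.27 dBm → −91.3 dBm

−91.3 dBm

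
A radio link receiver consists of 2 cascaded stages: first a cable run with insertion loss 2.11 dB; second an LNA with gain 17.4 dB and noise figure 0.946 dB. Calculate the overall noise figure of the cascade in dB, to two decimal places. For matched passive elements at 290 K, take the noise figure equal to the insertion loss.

3.06 dB

Convert to linear (a loss of L dB is a gain of −L dB): F_i = 10^(NF_i/10), G_i = 10^(G_i,dB/10)
  Stage 1: F_1 = 10^(2.11/10) = 1.626, G_1 = 10^(−2.11/10) = 0.6152
  Stage 2: F_2 = 10^(0.946/10) = 1.243, G_2 = 10^(17.4/10) = 54.95
Friis cascade:
  F = 1.626 + (1.243 − 1)/0.6152 = 2.021
NF = 10 log₁₀(2.021) = 3.06 dB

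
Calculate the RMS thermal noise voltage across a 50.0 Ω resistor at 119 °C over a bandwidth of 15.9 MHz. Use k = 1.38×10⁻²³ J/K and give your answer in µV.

T = 119 °C + 273.15 = 392.15 K
V_n = √(4kTRB)
4kTRB = 4 × 1.38×10⁻²³ × 392.15 × 5.00×10¹ × 1.59×10⁷ = 1.72×10⁻¹¹ V²
V_n = √(1.72×10⁻¹¹) = 4.15×10⁻⁶ V = 4.15 µV

4.15 µV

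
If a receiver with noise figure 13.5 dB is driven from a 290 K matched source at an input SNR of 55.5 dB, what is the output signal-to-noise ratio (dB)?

42.0 dB

By definition F = SNR_in/SNR_out, so in dB: SNR_out = SNR_in − NF
SNR_out = 55.5 − 13.5 = 42.0 dB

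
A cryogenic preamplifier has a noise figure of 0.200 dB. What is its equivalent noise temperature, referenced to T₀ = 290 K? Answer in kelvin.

13.7 K

F = 10^(0.200/10) = 1.04713
T_e = (F − 1)·T₀ = (1.04713 − 1) × 290 = 13.7 K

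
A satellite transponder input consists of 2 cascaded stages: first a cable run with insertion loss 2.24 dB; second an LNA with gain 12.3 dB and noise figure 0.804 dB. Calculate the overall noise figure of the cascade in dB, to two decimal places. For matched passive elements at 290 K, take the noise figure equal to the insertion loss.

3.04 dB

Convert to linear (a loss of L dB is a gain of −L dB): F_i = 10^(NF_i/10), G_i = 10^(G_i,dB/10)
  Stage 1: F_1 = 10^(2.24/10) = 1.675, G_1 = 10^(−2.24/10) = 0.5970
  Stage 2: F_2 = 10^(0.804/10) = 1.203, G_2 = 10^(12.3/10) = 16.98
Friis cascade:
  F = 1.675 + (1.203 − 1)/0.5970 = 2.016
NF = 10 log₁₀(2.016) = 3.04 dB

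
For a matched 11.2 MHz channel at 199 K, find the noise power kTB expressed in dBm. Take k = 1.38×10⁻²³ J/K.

−105.1 dBm

P_n = kTB = 1.38×10⁻²³ × 199 × 1.12×10⁷ = 3.08×10⁻¹⁴ W
In dBm: 10 log₁₀(3.08×10⁻¹⁴ / 10⁻³) = −105.1 dBm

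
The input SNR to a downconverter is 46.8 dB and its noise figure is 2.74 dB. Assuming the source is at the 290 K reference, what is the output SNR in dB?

44.06 dB

By definition F = SNR_in/SNR_out, so in dB: SNR_out = SNR_in − NF
SNR_out = 46.8 − 2.74 = 44.06 dB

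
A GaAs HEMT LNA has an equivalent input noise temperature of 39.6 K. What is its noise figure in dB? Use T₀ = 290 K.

F = 1 + T_e/T₀ = 1 + 39.6/290 = 1.13655
NF = 10 log₁₀(1.13655) = 0.556 dB

0.556 dB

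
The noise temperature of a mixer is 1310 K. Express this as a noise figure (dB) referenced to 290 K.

F = 1 + T_e/T₀ = 1 + 1310/290 = 5.51724
NF = 10 log₁₀(5.51724) = 7.42 dB

7.42 dB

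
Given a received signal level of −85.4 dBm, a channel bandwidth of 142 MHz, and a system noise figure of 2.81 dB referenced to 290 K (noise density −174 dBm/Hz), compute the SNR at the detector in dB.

Noise floor: N = −174 + 10 log₁₀(B) + NF
10 log₁₀(1.42×10⁸) = 81.52 dB
N = −174 + 81.52 + 2.81 = −89.67 dBm
SNR = P_sig − N = −85.4 − (−89.67) = 4.27 dB → 4.3 dB

4.3 dB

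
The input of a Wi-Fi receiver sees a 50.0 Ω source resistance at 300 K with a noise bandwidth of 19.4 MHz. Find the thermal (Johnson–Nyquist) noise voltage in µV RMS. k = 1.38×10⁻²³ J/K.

V_n = √(4kTRB)
4kTRB = 4 × 1.38×10⁻²³ × 300 × 5.00×10¹ × 1.94×10⁷ = 1.61×10⁻¹¹ V²
V_n = √(1.61×10⁻¹¹) = 4.01×10⁻⁶ V = 4.01 µV

4.01 µV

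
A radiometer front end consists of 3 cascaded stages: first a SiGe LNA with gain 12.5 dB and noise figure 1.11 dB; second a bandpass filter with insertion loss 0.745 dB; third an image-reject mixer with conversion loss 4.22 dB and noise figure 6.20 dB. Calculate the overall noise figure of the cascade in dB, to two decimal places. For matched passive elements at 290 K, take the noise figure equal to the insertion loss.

1.80 dB

Convert to linear (a loss of L dB is a gain of −L dB): F_i = 10^(NF_i/10), G_i = 10^(G_i,dB/10)
  Stage 1: F_1 = 10^(1.11/10) = 1.291, G_1 = 10^(12.5/10) = 17.78
  Stage 2: F_2 = 10^(0.745/10) = 1.187, G_2 = 10^(−0.745/10) = 0.8424
  Stage 3: F_3 = 10^(6.20/10) = 4.169, G_3 = 10^(−4.22/10) = 0.3784
Friis cascade:
  F = 1.291 + (1.187 − 1)/17.78 + (4.169 − 1)/14.98 = 1.513
NF = 10 log₁₀(1.513) = 1.80 dB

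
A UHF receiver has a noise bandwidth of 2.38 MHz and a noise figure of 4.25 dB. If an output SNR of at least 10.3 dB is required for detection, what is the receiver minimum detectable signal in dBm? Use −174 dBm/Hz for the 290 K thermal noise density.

Sensitivity = −174 + 10 log₁₀(B) + NF + SNR_min
= −174 + 63.77 + 4.25 + 10.3
= −95.68 dBm → −95.7 dBm

−95.7 dBm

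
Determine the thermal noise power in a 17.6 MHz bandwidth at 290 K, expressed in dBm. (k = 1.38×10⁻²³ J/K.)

P_n = kTB = 1.38×10⁻²³ × 290 × 1.76×10⁷ = 7.04×10⁻¹⁴ W
In dBm: 10 log₁₀(7.04×10⁻¹⁴ / 10⁻³) = −101.5 dBm

−101.5 dBm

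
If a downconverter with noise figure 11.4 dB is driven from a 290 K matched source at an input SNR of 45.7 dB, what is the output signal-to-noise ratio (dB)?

34.3 dB

By definition F = SNR_in/SNR_out, so in dB: SNR_out = SNR_in − NF
SNR_out = 45.7 − 11.4 = 34.3 dB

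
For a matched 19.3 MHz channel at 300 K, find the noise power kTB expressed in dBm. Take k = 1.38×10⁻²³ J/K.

P_n = kTB = 1.38×10⁻²³ × 300 × 1.93×10⁷ = 7.99×10⁻¹⁴ W
In dBm: 10 log₁₀(7.99×10⁻¹⁴ / 10⁻³) = −101.0 dBm

−101.0 dBm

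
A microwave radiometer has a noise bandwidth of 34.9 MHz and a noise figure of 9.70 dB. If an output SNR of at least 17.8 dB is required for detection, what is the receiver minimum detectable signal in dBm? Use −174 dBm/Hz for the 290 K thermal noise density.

−71.1 dBm

Sensitivity = −174 + 10 log₁₀(B) + NF + SNR_min
= −174 + 75.43 + 9.70 + 17.8
= −71.07 dBm → −71.1 dBm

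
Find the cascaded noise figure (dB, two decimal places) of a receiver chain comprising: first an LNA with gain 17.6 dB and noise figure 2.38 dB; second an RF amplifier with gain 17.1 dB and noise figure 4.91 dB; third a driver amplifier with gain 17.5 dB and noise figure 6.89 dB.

2.47 dB

Convert to linear (a loss of L dB is a gain of −L dB): F_i = 10^(NF_i/10), G_i = 10^(G_i,dB/10)
  Stage 1: F_1 = 10^(2.38/10) = 1.730, G_1 = 10^(17.6/10) = 57.54
  Stage 2: F_2 = 10^(4.91/10) = 3.097, G_2 = 10^(17.1/10) = 51.29
  Stage 3: F_3 = 10^(6.89/10) = 4.887, G_3 = 10^(17.5/10) = 56.23
Friis cascade:
  F = 1.730 + (3.097 − 1)/57.54 + (4.887 − 1)/2951 = 1.768
NF = 10 log₁₀(1.768) = 2.47 dB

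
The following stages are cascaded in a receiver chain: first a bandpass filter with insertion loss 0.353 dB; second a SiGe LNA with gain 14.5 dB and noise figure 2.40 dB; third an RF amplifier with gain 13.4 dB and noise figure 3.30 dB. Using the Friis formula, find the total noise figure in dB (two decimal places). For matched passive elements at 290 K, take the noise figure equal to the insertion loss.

2.85 dB

Convert to linear (a loss of L dB is a gain of −L dB): F_i = 10^(NF_i/10), G_i = 10^(G_i,dB/10)
  Stage 1: F_1 = 10^(0.353/10) = 1.085, G_1 = 10^(−0.353/10) = 0.9219
  Stage 2: F_2 = 10^(2.40/10) = 1.738, G_2 = 10^(14.5/10) = 28.18
  Stage 3: F_3 = 10^(3.30/10) = 2.138, G_3 = 10^(13.4/10) = 21.88
Friis cascade:
  F = 1.085 + (1.738 − 1)/0.9219 + (2.138 − 1)/25.98 = 1.929
NF = 10 log₁₀(1.929) = 2.85 dB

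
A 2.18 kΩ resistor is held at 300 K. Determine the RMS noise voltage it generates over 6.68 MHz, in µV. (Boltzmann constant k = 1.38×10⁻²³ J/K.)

15.5 µV

V_n = √(4kTRB)
4kTRB = 4 × 1.38×10⁻²³ × 300 × 2.18×10³ × 6.68×10⁶ = 2.41×10⁻¹⁰ V²
V_n = √(2.41×10⁻¹⁰) = 1.55×10⁻⁵ V = 15.5 µV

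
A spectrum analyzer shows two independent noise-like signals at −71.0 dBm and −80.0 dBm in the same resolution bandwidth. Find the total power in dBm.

−70.5 dBm

Convert to linear, add, convert back:
P₁ = 7.94×10⁻¹¹ W, P₂ = 1.00×10⁻¹¹ W
P_tot = 8.94×10⁻¹¹ W → 10 log₁₀(P_tot / 10⁻³) = −70.5 dBm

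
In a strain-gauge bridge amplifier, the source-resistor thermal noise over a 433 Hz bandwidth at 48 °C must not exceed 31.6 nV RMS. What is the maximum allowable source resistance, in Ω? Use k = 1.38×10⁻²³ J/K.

T = 48 °C + 273.15 = 321.15 K
Johnson–Nyquist: V_n = √(4kTRB) ⇒ R = V_n² / (4kTB)
4kTB = 4 × 1.38×10⁻²³ × 321.15 × 4.33×10² = 7.68×10⁻¹⁸
R = (3.16×10⁻⁸)² / 7.68×10⁻¹⁸ = 1.30×10² Ω = 130 Ω

130 Ω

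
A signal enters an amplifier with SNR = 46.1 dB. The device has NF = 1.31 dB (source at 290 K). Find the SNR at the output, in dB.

By definition F = SNR_in/SNR_out, so in dB: SNR_out = SNR_in − NF
SNR_out = 46.1 − 1.31 = 44.79 dB

44.79 dB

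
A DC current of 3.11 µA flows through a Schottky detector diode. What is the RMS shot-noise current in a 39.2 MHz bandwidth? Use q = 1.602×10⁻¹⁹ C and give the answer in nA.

6.25 nA

I_n = √(2qI·B)
2qI·B = 2 × 1.602×10⁻¹⁹ × 3.11×10⁻⁶ × 3.92×10⁷ = 3.91×10⁻¹⁷ A²
I_n = √(3.91×10⁻¹⁷) = 6.25×10⁻⁹ A = 6.25 nA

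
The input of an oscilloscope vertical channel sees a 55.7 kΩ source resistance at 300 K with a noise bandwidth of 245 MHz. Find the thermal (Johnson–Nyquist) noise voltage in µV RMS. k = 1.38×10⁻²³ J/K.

V_n = √(4kTRB)
4kTRB = 4 × 1.38×10⁻²³ × 300 × 5.57×10⁴ × 2.45×10⁸ = 2.26×10⁻⁷ V²
V_n = √(2.26×10⁻⁷) = 4.75×10⁻⁴ V = 475 µV

475 µV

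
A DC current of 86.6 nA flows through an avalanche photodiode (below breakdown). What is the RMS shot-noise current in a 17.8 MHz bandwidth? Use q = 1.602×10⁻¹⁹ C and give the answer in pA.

I_n = √(2qI·B)
2qI·B = 2 × 1.602×10⁻¹⁹ × 8.66×10⁻⁸ × 1.78×10⁷ = 4.94×10⁻¹⁹ A²
I_n = √(4.94×10⁻¹⁹) = 7.03×10⁻¹⁰ A = 703 pA

703 pA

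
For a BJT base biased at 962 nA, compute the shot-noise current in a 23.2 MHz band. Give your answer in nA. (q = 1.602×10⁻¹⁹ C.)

I_n = √(2qI·B)
2qI·B = 2 × 1.602×10⁻¹⁹ × 9.62×10⁻⁷ × 2.32×10⁷ = 7.15×10⁻¹⁸ A²
I_n = √(7.15×10⁻¹⁸) = 2.67×10⁻⁹ A = 2.67 nA

2.67 nA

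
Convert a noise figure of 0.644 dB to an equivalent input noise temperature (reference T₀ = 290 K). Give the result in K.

46.4 K

F = 10^(0.644/10) = 1.15985
T_e = (F − 1)·T₀ = (1.15985 − 1) × 290 = 46.4 K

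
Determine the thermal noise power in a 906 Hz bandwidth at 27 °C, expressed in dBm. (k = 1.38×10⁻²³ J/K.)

T = 27 °C + 273.15 = 300.15 K
P_n = kTB = 1.38×10⁻²³ × 300.15 × 9.06×10² = 3.75×10⁻¹⁸ W
In dBm: 10 log₁₀(3.75×10⁻¹⁸ / 10⁻³) = −144.3 dBm

−144.3 dBm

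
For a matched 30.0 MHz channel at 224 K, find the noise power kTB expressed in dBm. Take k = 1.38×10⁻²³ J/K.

−100.3 dBm

P_n = kTB = 1.38×10⁻²³ × 224 × 3.00×10⁷ = 9.27×10⁻¹⁴ W
In dBm: 10 log₁₀(9.27×10⁻¹⁴ / 10⁻³) = −100.3 dBm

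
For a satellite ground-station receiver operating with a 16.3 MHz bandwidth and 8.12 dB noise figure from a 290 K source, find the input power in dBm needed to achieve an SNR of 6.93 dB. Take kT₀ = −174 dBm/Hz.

−86.8 dBm

Sensitivity = −174 + 10 log₁₀(B) + NF + SNR_min
= −174 + 72.12 + 8.12 + 6.93
= −86.83 dBm → −86.8 dBm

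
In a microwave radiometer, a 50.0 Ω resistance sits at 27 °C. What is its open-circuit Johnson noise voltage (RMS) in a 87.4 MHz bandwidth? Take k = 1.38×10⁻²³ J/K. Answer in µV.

8.51 µV

T = 27 °C + 273.15 = 300.15 K
V_n = √(4kTRB)
4kTRB = 4 × 1.38×10⁻²³ × 300.15 × 5.00×10¹ × 8.74×10⁷ = 7.24×10⁻¹¹ V²
V_n = √(7.24×10⁻¹¹) = 8.51×10⁻⁶ V = 8.51 µV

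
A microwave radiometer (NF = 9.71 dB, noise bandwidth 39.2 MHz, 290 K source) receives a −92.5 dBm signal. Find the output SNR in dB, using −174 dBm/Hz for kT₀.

Noise floor: N = −174 + 10 log₁₀(B) + NF
10 log₁₀(3.92×10⁷) = 75.93 dB
N = −174 + 75.93 + 9.71 = −88.36 dBm
SNR = P_sig − N = −92.5 − (−88.36) = −4.14 dB → −4.1 dB

−4.1 dB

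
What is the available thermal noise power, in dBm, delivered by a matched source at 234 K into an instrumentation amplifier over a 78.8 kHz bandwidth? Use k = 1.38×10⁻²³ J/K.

P_n = kTB = 1.38×10⁻²³ × 234 × 7.88×10⁴ = 2.54×10⁻¹⁶ W
In dBm: 10 log₁₀(2.54×10⁻¹⁶ / 10⁻³) = −125.9 dBm

−125.9 dBm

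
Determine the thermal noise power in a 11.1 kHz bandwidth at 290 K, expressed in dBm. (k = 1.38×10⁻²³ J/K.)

P_n = kTB = 1.38×10⁻²³ × 290 × 1.11×10⁴ = 4.44×10⁻¹⁷ W
In dBm: 10 log₁₀(4.44×10⁻¹⁷ / 10⁻³) = −133.5 dBm

−133.5 dBm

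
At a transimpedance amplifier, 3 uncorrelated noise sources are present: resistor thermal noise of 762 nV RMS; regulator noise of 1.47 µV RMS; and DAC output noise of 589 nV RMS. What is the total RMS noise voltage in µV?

Uncorrelated sources add in power (mean-square): V_tot = √(ΣV_i²)
V_tot = √[(7.62×10⁻⁷)² + (1.47×10⁻⁶)² + (5.89×10⁻⁷)²] = 1.76×10⁻⁶ V = 1.76 µV

1.76 µV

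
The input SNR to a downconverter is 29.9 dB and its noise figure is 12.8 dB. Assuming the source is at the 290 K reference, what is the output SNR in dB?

By definition F = SNR_in/SNR_out, so in dB: SNR_out = SNR_in − NF
SNR_out = 29.9 − 12.8 = 17.1 dB

17.1 dB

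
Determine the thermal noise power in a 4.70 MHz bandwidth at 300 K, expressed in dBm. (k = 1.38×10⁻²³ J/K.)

−107.1 dBm

P_n = kTB = 1.38×10⁻²³ × 300 × 4.70×10⁶ = 1.95×10⁻¹⁴ W
In dBm: 10 log₁₀(1.95×10⁻¹⁴ / 10⁻³) = −107.1 dBm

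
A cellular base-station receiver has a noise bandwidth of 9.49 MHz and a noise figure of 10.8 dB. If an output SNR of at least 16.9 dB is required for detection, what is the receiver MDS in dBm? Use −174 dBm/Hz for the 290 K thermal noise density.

−76.5 dBm

Sensitivity = −174 + 10 log₁₀(B) + NF + SNR_min
= −174 + 69.77 + 10.8 + 16.9
= −76.53 dBm → −76.5 dBm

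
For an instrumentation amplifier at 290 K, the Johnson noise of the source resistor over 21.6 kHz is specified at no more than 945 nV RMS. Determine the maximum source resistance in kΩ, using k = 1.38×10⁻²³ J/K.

Johnson–Nyquist: V_n = √(4kTRB) ⇒ R = V_n² / (4kTB)
4kTB = 4 × 1.38×10⁻²³ × 290 × 2.16×10⁴ = 3.46×10⁻¹⁶
R = (9.45×10⁻⁷)² / 3.46×10⁻¹⁶ = 2.58×10³ Ω = 2.58 kΩ

2.58 kΩ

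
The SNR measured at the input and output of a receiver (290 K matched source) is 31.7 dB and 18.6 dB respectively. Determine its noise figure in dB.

NF (dB) = SNR_in(dB) − SNR_out(dB) when the source is at T₀
NF = 31.7 − 18.6 = 13.1 dB

13.1 dB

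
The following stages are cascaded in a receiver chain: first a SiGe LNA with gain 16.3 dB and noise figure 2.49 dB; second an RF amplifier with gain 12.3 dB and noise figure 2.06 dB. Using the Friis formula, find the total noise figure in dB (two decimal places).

Convert to linear (a loss of L dB is a gain of −L dB): F_i = 10^(NF_i/10), G_i = 10^(G_i,dB/10)
  Stage 1: F_1 = 10^(2.49/10) = 1.774, G_1 = 10^(16.3/10) = 42.66
  Stage 2: F_2 = 10^(2.06/10) = 1.607, G_2 = 10^(12.3/10) = 16.98
Friis cascade:
  F = 1.774 + (1.607 − 1)/42.66 = 1.788
NF = 10 log₁₀(1.788) = 2.52 dB

2.52 dB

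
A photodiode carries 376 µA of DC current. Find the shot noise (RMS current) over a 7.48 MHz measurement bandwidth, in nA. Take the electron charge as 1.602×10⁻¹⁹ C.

I_n = √(2qI·B)
2qI·B = 2 × 1.602×10⁻¹⁹ × 3.76×10⁻⁴ × 7.48×10⁶ = 9.01×10⁻¹⁶ A²
I_n = √(9.01×10⁻¹⁶) = 3.00×10⁻⁸ A = 30.0 nA

30.0 nA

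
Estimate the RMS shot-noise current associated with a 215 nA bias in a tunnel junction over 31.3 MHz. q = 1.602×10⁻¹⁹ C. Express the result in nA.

I_n = √(2qI·B)
2qI·B = 2 × 1.602×10⁻¹⁹ × 2.15×10⁻⁷ × 3.13×10⁷ = 2.16×10⁻¹⁸ A²
I_n = √(2.16×10⁻¹⁸) = 1.47×10⁻⁹ A = 1.47 nA

1.47 nA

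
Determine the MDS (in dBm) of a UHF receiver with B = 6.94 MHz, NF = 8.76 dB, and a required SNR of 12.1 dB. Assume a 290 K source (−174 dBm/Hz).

Sensitivity = −174 + 10 log₁₀(B) + NF + SNR_min
= −174 + 68.41 + 8.76 + 12.1
= −84.73 dBm → −84.7 dBm

−84.7 dBm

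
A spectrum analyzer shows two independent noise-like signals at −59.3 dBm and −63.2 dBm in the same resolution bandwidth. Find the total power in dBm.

Convert to linear, add, convert back:
P₁ = 1.17×10⁻⁹ W, P₂ = 4.79×10⁻¹⁰ W
P_tot = 1.65×10⁻⁹ W → 10 log₁₀(P_tot / 10⁻³) = −57.8 dBm

−57.8 dBm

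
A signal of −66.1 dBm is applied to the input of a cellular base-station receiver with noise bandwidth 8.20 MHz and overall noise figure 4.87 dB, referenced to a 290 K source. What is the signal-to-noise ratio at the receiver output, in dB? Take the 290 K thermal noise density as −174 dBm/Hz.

33.9 dB

Noise floor: N = −174 + 10 log₁₀(B) + NF
10 log₁₀(8.20×10⁶) = 69.14 dB
N = −174 + 69.14 + 4.87 = −99.99 dBm
SNR = P_sig − N = −66.1 − (−99.99) = 33.89 dB → 33.9 dB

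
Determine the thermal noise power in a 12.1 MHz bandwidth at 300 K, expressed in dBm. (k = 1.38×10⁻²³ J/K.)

−103.0 dBm

P_n = kTB = 1.38×10⁻²³ × 300 × 1.21×10⁷ = 5.01×10⁻¹⁴ W
In dBm: 10 log₁₀(5.01×10⁻¹⁴ / 10⁻³) = −103.0 dBm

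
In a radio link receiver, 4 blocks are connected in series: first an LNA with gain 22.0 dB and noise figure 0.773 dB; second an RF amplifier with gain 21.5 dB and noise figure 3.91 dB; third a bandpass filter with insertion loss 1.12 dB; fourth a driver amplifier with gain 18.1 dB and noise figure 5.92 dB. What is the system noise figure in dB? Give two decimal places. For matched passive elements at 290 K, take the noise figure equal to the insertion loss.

Convert to linear (a loss of L dB is a gain of −L dB): F_i = 10^(NF_i/10), G_i = 10^(G_i,dB/10)
  Stage 1: F_1 = 10^(0.773/10) = 1.195, G_1 = 10^(22.0/10) = 158.5
  Stage 2: F_2 = 10^(3.91/10) = 2.460, G_2 = 10^(21.5/10) = 141.3
  Stage 3: F_3 = 10^(1.12/10) = 1.294, G_3 = 10^(−1.12/10) = 0.7727
  Stage 4: F_4 = 10^(5.92/10) = 3.908, G_4 = 10^(18.1/10) = 64.57
Friis cascade:
  F = 1.195 + (2.460 − 1)/158.5 + (1.294 − 1)/2.239×10⁴ + (3.908 − 1)/1.730×10⁴ = 1.204
NF = 10 log₁₀(1.204) = 0.81 dB

0.81 dB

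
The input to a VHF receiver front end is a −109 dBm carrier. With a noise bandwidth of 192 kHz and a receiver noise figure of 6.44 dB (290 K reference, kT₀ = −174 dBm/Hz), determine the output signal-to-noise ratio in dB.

Noise floor: N = −174 + 10 log₁₀(B) + NF
10 log₁₀(1.92×10⁵) = 52.83 dB
N = −174 + 52.83 + 6.44 = −114.73 dBm
SNR = P_sig − N = −109 − (−114.73) = 5.73 dB → 5.7 dB

5.7 dB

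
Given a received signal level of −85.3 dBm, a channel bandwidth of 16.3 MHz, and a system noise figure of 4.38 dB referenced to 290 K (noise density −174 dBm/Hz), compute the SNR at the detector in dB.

12.2 dB

Noise floor: N = −174 + 10 log₁₀(B) + NF
10 log₁₀(1.63×10⁷) = 72.12 dB
N = −174 + 72.12 + 4.38 = −97.50 dBm
SNR = P_sig − N = −85.3 − (−97.50) = 12.20 dB → 12.2 dB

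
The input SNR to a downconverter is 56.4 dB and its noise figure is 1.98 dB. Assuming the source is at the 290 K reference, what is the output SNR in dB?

By definition F = SNR_in/SNR_out, so in dB: SNR_out = SNR_in − NF
SNR_out = 56.4 − 1.98 = 54.42 dB

54.42 dB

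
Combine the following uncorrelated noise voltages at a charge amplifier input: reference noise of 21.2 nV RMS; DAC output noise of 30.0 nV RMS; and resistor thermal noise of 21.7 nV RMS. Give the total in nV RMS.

42.7 nV

Uncorrelated sources add in power (mean-square): V_tot = √(ΣV_i²)
V_tot = √[(2.12×10⁻⁸)² + (3.00×10⁻⁸)² + (2.17×10⁻⁸)²] = 4.27×10⁻⁸ V = 42.7 nV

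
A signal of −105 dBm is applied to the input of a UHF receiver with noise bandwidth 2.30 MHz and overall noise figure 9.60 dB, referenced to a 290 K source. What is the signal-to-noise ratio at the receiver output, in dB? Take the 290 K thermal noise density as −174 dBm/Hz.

Noise floor: N = −174 + 10 log₁₀(B) + NF
10 log₁₀(2.30×10⁶) = 63.62 dB
N = −174 + 63.62 + 9.60 = −100.78 dBm
SNR = P_sig − N = −105 − (−100.78) = −4.22 dB → −4.2 dB

−4.2 dB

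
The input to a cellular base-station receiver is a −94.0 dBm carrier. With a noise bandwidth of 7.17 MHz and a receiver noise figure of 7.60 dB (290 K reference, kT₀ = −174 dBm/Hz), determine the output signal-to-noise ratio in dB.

Noise floor: N = −174 + 10 log₁₀(B) + NF
10 log₁₀(7.17×10⁶) = 68.56 dB
N = −174 + 68.56 + 7.60 = −97.84 dBm
SNR = P_sig − N = −94.0 − (−97.84) = 3.84 dB → 3.8 dB

3.8 dB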